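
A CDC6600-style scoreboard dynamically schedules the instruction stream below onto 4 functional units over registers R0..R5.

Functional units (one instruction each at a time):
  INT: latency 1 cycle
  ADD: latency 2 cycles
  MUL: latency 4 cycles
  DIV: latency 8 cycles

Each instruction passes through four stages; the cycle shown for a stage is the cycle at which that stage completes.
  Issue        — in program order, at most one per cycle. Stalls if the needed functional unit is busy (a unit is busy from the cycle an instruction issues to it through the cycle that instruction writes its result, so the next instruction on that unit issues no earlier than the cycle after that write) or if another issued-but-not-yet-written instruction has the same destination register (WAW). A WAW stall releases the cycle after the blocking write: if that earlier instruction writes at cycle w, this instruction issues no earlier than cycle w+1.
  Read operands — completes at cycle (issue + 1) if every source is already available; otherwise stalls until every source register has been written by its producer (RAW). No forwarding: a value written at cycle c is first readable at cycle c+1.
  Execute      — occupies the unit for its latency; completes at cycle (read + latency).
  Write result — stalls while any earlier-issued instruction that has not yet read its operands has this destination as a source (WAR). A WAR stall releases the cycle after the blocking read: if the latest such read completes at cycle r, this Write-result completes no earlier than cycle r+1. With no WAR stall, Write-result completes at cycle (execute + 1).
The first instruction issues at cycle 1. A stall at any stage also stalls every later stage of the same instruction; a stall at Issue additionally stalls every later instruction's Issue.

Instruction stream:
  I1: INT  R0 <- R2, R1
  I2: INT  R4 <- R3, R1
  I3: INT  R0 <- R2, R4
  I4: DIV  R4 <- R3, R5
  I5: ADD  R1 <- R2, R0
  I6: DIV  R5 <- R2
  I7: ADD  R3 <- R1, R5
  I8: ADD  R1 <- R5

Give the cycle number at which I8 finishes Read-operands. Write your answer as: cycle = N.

[I1] 1/2/3/4
[I2] 5/6/7/8  (struct: INT busy until I1 writes@4)
[I3] 9/10/11/12  (struct: INT busy until I2 writes@8)
[I4] 10/11/19/20
[I5] 11/13/15/16  (RAW R0: wait I3 write@12)
[I6] 21/22/30/31  (struct: DIV busy until I4 writes@20)
[I7] 22/32/34/35  (RAW R5: wait I6 write@31)
[I8] 36/37/39/40  (struct: ADD busy until I7 writes@35)

cycle = 37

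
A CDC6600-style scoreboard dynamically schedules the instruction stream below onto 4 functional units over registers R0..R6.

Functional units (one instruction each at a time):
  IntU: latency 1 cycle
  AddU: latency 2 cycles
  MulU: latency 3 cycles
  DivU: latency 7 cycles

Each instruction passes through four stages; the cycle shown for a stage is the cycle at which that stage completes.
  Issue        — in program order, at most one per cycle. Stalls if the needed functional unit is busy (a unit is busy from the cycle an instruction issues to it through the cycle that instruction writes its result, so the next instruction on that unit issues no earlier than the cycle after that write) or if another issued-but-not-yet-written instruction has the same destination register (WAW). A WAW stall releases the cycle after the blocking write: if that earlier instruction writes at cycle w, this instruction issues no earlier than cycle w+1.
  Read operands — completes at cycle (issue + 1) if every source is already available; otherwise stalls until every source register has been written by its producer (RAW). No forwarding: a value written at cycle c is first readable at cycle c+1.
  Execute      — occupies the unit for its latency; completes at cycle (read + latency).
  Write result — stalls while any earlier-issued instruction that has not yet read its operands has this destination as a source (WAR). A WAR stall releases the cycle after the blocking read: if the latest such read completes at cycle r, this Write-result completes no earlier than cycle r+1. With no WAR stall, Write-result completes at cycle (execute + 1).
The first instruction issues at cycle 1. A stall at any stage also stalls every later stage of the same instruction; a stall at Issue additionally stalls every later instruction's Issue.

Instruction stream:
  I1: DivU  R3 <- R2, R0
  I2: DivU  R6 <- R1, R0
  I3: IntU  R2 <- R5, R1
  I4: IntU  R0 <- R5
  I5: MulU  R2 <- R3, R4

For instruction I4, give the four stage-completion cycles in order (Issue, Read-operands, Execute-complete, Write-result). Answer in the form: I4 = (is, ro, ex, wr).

I4 = (16, 17, 18, 19)

I1: IS=1 RO=2 EX=9 WR=10
I2: IS=11 RO=12 EX=19 WR=20  [struct: DivU busy until I1 writes@10]
I3: IS=12 RO=13 EX=14 WR=15
I4: IS=16 RO=17 EX=18 WR=19  [struct: IntU busy until I3 writes@15]
I5: IS=17 RO=18 EX=21 WR=22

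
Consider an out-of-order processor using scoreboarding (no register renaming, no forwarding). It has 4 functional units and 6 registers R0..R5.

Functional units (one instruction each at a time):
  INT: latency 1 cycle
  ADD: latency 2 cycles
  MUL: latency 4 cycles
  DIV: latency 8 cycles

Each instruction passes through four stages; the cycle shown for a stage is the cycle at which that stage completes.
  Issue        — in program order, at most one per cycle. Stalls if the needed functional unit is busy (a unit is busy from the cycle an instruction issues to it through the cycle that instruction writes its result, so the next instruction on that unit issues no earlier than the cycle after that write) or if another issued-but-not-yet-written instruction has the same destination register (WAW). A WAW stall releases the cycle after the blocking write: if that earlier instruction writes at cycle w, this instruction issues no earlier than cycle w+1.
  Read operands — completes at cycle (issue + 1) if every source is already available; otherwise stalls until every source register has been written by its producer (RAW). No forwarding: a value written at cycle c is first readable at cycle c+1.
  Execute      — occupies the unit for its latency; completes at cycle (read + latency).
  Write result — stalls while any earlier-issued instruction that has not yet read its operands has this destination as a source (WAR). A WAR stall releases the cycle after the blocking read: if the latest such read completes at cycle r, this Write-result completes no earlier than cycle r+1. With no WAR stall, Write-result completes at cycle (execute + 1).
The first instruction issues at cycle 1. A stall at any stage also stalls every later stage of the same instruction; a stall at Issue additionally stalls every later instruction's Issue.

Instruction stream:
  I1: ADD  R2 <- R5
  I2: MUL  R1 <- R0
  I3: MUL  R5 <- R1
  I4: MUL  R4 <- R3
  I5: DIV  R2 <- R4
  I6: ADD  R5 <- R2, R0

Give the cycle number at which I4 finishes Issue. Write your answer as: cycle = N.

cycle = 16

cycle 1: I1 dispatched to ADD
cycle 2: I1 operands ready; I2 dispatched to MUL
cycle 3: I2 operands ready
cycle 4: I1 complete
cycle 5: R2←I1
cycle 7: I2 complete
cycle 8: R1←I2
cycle 9: I3 dispatched to MUL
cycle 10: I3 operands ready
cycle 14: I3 complete
cycle 15: R5←I3
cycle 16: I4 dispatched to MUL
cycle 17: I4 operands ready; I5 dispatched to DIV
cycle 18: I6 dispatched to ADD
cycle 21: I4 complete
cycle 22: R4←I4
cycle 23: I5 operands ready
cycle 31: I5 complete
cycle 32: R2←I5
cycle 33: I6 operands ready
cycle 35: I6 complete
cycle 36: R5←I6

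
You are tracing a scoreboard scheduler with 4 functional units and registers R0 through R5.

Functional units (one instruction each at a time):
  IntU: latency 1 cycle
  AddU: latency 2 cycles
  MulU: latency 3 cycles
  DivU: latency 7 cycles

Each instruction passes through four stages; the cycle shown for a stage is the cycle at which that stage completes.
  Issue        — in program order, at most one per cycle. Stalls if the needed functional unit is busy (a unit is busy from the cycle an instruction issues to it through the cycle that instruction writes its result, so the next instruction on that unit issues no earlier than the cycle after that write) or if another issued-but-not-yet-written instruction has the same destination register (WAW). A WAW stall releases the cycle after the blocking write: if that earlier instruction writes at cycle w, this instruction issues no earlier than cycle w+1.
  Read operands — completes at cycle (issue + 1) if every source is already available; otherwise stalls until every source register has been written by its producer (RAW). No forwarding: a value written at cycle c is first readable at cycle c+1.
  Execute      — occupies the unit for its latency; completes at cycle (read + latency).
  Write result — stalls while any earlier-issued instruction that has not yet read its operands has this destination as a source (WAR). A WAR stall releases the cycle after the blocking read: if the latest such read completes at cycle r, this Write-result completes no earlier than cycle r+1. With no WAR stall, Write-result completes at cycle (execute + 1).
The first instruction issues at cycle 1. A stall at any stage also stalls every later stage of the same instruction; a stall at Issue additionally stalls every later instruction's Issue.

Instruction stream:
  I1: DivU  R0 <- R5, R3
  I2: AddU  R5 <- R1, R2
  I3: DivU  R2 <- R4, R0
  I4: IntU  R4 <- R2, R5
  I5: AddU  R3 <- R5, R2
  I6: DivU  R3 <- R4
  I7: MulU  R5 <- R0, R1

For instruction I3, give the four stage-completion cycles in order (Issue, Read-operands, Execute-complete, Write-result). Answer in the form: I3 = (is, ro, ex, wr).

c1: I1→DivU
c2: I1 RO; I2→AddU
c3: I2 RO
c5: I2 EX
c6: I2 WR R5
c9: I1 EX
c10: I1 WR R0
c11: I3→DivU
c12: I3 RO; I4→IntU
c13: I5→AddU
c19: I3 EX
c20: I3 WR R2
c21: I4 RO; I5 RO
c22: I4 EX
c23: I4 WR R4; I5 EX
c24: I5 WR R3
c25: I6→DivU
c26: I6 RO; I7→MulU
c27: I7 RO
c30: I7 EX
c31: I7 WR R5
c33: I6 EX
c34: I6 WR R3

I3 = (11, 12, 19, 20)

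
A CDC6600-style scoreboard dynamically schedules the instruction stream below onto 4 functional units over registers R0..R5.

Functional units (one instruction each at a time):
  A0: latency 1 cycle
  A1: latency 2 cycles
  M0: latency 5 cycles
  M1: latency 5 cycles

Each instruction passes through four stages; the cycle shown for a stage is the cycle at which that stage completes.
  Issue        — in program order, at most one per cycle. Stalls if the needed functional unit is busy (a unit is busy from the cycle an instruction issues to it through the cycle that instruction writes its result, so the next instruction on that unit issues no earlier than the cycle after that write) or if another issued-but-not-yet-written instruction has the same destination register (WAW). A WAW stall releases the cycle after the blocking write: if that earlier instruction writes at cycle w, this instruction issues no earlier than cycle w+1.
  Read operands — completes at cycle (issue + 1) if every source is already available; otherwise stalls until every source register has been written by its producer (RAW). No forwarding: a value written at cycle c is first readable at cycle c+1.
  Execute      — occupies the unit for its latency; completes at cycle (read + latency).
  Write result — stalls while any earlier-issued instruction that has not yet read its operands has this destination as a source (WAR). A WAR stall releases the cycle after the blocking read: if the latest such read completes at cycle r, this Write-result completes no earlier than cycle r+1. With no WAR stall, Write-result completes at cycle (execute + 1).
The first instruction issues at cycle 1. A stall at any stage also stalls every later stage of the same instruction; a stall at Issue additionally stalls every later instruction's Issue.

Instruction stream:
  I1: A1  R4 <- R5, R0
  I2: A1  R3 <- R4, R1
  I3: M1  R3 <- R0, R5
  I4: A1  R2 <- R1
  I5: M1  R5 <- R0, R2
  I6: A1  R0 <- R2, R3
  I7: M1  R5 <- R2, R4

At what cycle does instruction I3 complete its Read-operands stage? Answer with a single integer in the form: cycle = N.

c1: I1→A1
c2: I1 RO
c4: I1 EX
c5: I1 WR R4
c6: I2→A1
c7: I2 RO
c9: I2 EX
c10: I2 WR R3
c11: I3→M1
c12: I3 RO, I4→A1
c13: I4 RO
c15: I4 EX
c16: I4 WR R2
c17: I3 EX
c18: I3 WR R3
c19: I5→M1
c20: I5 RO, I6→A1
c21: I6 RO
c23: I6 EX
c24: I6 WR R0
c25: I5 EX
c26: I5 WR R5
c27: I7→M1
c28: I7 RO
c33: I7 EX
c34: I7 WR R5

cycle = 12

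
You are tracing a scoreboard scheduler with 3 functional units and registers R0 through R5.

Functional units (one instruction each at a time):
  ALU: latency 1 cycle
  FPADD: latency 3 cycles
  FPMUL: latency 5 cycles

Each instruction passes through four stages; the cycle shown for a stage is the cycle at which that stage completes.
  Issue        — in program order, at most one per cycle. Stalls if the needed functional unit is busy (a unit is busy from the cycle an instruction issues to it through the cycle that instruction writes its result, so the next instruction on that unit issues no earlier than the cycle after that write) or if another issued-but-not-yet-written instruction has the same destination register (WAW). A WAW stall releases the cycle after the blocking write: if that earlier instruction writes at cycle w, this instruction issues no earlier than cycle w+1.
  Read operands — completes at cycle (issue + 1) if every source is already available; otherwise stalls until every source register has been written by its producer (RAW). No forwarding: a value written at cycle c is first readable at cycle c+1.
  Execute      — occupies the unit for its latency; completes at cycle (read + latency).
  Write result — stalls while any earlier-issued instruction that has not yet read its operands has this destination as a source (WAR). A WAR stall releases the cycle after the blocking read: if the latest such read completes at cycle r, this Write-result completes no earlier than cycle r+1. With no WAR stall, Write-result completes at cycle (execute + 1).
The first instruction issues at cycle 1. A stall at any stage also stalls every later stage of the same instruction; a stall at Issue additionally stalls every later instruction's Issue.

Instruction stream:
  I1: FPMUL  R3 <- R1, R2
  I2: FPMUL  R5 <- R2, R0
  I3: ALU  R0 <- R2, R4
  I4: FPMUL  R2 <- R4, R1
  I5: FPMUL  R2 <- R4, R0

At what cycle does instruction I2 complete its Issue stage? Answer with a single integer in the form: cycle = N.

c1: issue I1 (FPMUL)
c2: I1 read-ops
c7: I1 finished on FPMUL
c8: I1→R3
c9: issue I2 (FPMUL)
c10: I2 read-ops, issue I3 (ALU)
c11: I3 read-ops
c12: I3 finished on ALU
c13: I3→R0
c15: I2 finished on FPMUL
c16: I2→R5
c17: issue I4 (FPMUL)
c18: I4 read-ops
c23: I4 finished on FPMUL
c24: I4→R2
c25: issue I5 (FPMUL)
c26: I5 read-ops
c31: I5 finished on FPMUL
c32: I5→R2

cycle = 9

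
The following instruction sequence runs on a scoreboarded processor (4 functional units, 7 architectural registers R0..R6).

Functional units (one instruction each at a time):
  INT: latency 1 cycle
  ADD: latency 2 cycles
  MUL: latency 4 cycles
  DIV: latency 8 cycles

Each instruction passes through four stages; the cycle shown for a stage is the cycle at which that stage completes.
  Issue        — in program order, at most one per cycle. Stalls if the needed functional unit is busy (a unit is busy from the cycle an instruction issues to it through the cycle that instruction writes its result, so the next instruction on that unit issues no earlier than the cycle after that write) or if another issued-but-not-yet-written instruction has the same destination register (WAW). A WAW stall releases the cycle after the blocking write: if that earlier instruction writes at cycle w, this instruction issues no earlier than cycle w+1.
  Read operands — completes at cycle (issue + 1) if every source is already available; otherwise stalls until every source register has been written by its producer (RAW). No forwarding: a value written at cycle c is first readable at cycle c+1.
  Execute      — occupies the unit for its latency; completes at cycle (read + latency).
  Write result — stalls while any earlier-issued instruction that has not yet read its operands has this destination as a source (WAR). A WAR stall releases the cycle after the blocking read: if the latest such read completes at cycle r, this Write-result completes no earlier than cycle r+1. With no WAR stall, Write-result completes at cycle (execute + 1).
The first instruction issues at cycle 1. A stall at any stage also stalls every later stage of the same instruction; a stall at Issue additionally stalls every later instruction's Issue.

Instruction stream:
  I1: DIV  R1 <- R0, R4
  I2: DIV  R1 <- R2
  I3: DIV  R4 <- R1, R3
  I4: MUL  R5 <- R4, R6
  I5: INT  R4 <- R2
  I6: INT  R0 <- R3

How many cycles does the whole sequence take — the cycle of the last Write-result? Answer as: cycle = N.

cycle = 41

[I1] 1/2/10/11
[I2] 12/13/21/22  (struct: DIV busy until I1 writes@11)
[I3] 23/24/32/33  (struct: DIV busy until I2 writes@22)
[I4] 24/34/38/39  (RAW R4: wait I3 write@33)
[I5] 34/35/36/37  (WAW R4: wait I3 write@33)
[I6] 38/39/40/41  (struct: INT busy until I5 writes@37)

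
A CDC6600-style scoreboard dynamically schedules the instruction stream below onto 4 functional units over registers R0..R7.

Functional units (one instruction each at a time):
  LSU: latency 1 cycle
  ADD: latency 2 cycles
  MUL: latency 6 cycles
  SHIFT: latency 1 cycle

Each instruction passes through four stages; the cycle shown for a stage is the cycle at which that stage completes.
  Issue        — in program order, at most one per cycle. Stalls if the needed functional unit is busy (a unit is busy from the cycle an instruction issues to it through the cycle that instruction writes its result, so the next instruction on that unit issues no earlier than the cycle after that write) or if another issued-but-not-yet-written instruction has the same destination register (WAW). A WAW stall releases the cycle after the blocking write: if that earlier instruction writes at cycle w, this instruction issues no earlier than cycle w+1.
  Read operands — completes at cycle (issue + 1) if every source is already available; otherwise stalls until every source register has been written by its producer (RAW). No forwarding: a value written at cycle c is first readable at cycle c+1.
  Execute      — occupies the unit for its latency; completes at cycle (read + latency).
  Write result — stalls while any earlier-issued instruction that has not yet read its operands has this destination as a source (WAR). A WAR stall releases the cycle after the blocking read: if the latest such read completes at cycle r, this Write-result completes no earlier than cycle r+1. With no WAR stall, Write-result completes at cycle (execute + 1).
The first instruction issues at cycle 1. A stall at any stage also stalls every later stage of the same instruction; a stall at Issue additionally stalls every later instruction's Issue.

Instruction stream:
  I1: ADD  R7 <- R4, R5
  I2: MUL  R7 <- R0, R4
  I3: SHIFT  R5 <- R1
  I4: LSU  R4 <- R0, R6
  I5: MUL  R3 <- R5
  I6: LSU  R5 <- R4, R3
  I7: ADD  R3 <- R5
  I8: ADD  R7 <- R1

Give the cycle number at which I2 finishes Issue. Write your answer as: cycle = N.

cycle = 6

[1] issue I1 (ADD)
[2] I1 read-ops
[4] I1 finished on ADD
[5] I1→R7
[6] issue I2 (MUL)
[7] I2 read-ops; issue I3 (SHIFT)
[8] I3 read-ops; issue I4 (LSU)
[9] I3 finished on SHIFT; I4 read-ops
[10] I3→R5; I4 finished on LSU
[11] I4→R4
[13] I2 finished on MUL
[14] I2→R7
[15] issue I5 (MUL)
[16] I5 read-ops; issue I6 (LSU)
[22] I5 finished on MUL
[23] I5→R3
[24] I6 read-ops; issue I7 (ADD)
[25] I6 finished on LSU
[26] I6→R5
[27] I7 read-ops
[29] I7 finished on ADD
[30] I7→R3
[31] issue I8 (ADD)
[32] I8 read-ops
[34] I8 finished on ADD
[35] I8→R7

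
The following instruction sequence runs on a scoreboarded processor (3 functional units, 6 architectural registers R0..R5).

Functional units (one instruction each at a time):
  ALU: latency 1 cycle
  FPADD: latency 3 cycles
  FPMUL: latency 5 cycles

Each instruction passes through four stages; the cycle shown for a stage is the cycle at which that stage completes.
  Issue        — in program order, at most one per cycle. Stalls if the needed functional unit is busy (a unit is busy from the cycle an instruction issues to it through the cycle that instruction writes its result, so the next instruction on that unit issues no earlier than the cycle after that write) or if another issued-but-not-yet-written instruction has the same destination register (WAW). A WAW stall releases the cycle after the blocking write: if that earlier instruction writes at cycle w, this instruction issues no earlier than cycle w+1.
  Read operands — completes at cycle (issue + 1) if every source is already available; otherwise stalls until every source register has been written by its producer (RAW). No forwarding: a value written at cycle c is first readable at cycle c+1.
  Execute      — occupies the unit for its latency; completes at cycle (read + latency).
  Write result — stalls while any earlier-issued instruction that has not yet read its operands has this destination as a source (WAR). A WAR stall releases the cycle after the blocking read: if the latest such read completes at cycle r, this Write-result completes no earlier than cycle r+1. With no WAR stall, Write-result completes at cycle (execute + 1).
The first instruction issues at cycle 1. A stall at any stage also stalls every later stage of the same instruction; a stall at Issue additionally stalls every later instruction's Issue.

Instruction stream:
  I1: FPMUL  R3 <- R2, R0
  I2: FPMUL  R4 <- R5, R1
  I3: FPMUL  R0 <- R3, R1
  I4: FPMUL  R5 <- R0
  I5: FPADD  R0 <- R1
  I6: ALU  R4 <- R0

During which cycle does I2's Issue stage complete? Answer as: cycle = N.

[1] I1 issues→FPMUL
[2] I1 reads
[7] I1 exec-done
[8] I1 writes R3
[9] I2 issues→FPMUL
[10] I2 reads
[15] I2 exec-done
[16] I2 writes R4
[17] I3 issues→FPMUL
[18] I3 reads
[23] I3 exec-done
[24] I3 writes R0
[25] I4 issues→FPMUL
[26] I4 reads | I5 issues→FPADD
[27] I5 reads | I6 issues→ALU
[30] I5 exec-done
[31] I4 exec-done | I5 writes R0
[32] I4 writes R5 | I6 reads
[33] I6 exec-done
[34] I6 writes R4

cycle = 9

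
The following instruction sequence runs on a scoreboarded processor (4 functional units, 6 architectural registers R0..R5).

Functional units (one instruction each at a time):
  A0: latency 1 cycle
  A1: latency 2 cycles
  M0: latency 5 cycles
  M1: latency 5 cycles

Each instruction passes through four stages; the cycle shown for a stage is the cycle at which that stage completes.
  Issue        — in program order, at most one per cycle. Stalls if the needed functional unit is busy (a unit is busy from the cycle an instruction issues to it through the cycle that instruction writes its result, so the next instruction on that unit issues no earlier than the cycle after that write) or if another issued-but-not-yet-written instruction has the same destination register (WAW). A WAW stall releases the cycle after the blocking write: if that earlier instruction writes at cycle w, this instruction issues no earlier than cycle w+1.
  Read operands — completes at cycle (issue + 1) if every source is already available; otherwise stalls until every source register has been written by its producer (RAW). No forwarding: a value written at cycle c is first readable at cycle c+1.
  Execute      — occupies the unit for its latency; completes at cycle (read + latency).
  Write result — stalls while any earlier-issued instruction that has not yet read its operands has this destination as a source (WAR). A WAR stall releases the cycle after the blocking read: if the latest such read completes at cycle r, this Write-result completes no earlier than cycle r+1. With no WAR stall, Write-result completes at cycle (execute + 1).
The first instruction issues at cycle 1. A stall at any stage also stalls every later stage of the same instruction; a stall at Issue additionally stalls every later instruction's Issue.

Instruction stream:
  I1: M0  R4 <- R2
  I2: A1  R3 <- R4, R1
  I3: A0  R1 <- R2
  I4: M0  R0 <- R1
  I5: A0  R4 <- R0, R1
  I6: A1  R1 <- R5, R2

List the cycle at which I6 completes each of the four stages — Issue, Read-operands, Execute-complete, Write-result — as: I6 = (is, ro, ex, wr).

I6 = (13, 14, 16, 19)

I1 -> (1, 2, 7, 8)
I2 -> (2, 9, 11, 12)  // RAW R4: wait I1 write@8
I3 -> (3, 4, 5, 10)  // WAR R1: wait I2 read@9
I4 -> (9, 11, 16, 17)  // struct: M0 busy until I1 writes@8, RAW R1: wait I3 write@10
I5 -> (11, 18, 19, 20)  // struct: A0 busy until I3 writes@10, RAW R0: wait I4 write@17
I6 -> (13, 14, 16, 19)  // struct: A1 busy until I2 writes@12, WAR R1: wait I5 read@18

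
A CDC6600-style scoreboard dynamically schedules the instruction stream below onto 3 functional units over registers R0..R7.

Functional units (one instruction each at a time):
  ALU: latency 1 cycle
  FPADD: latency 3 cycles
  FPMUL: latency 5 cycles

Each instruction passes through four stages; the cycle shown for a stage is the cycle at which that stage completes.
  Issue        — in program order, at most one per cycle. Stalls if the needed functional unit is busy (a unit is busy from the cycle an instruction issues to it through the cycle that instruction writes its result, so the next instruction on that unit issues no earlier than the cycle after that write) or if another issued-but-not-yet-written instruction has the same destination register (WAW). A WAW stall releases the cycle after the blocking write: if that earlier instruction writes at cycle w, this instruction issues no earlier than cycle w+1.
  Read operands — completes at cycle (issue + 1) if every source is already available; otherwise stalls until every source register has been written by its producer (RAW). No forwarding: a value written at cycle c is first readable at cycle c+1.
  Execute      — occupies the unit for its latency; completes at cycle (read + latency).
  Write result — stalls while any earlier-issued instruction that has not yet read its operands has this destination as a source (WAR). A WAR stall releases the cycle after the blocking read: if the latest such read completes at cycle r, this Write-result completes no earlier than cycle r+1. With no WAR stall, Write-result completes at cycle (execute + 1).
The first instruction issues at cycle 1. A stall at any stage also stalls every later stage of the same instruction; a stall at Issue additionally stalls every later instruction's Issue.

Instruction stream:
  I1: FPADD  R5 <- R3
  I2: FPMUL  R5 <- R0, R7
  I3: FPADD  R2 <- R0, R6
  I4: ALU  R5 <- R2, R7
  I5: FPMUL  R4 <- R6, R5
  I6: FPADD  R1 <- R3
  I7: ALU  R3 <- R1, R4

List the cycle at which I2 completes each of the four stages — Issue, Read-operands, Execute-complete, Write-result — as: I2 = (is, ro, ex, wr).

I2 = (7, 8, 13, 14)

c1: issue I1 (FPADD)
c2: I1 read-ops
c5: I1 finished on FPADD
c6: I1→R5
c7: issue I2 (FPMUL)
c8: I2 read-ops | issue I3 (FPADD)
c9: I3 read-ops
c12: I3 finished on FPADD
c13: I2 finished on FPMUL | I3→R2
c14: I2→R5
c15: issue I4 (ALU)
c16: I4 read-ops | issue I5 (FPMUL)
c17: I4 finished on ALU | issue I6 (FPADD)
c18: I4→R5 | I6 read-ops
c19: I5 read-ops | issue I7 (ALU)
c21: I6 finished on FPADD
c22: I6→R1
c24: I5 finished on FPMUL
c25: I5→R4
c26: I7 read-ops
c27: I7 finished on ALU
c28: I7→R3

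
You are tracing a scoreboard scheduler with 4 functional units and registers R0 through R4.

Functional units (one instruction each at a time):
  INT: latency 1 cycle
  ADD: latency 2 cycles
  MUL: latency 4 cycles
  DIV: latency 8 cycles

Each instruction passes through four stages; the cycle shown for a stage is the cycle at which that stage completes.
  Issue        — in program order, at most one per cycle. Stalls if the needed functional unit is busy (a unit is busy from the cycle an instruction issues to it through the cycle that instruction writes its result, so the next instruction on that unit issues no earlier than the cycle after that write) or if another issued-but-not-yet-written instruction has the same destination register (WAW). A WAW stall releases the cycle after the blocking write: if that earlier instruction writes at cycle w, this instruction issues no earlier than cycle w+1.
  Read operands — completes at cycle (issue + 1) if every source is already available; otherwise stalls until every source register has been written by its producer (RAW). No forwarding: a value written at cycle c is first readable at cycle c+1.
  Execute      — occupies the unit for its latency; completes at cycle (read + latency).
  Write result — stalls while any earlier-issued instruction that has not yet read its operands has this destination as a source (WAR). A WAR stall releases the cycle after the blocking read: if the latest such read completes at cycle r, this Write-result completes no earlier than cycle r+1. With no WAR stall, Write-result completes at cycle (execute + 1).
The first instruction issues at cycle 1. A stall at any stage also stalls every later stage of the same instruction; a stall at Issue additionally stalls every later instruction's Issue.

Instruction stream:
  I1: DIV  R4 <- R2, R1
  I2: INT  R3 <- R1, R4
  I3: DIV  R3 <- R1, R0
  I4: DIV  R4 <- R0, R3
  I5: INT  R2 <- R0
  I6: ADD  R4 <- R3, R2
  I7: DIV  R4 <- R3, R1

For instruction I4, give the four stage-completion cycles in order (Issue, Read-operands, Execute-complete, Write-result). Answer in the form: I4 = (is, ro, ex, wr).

c1: I1→DIV
c2: I1 RO · I2→INT
c10: I1 EX
c11: I1 WR R4
c12: I2 RO
c13: I2 EX
c14: I2 WR R3
c15: I3→DIV
c16: I3 RO
c24: I3 EX
c25: I3 WR R3
c26: I4→DIV
c27: I4 RO · I5→INT
c28: I5 RO
c29: I5 EX
c30: I5 WR R2
c35: I4 EX
c36: I4 WR R4
c37: I6→ADD
c38: I6 RO
c40: I6 EX
c41: I6 WR R4
c42: I7→DIV
c43: I7 RO
c51: I7 EX
c52: I7 WR R4

I4 = (26, 27, 35, 36)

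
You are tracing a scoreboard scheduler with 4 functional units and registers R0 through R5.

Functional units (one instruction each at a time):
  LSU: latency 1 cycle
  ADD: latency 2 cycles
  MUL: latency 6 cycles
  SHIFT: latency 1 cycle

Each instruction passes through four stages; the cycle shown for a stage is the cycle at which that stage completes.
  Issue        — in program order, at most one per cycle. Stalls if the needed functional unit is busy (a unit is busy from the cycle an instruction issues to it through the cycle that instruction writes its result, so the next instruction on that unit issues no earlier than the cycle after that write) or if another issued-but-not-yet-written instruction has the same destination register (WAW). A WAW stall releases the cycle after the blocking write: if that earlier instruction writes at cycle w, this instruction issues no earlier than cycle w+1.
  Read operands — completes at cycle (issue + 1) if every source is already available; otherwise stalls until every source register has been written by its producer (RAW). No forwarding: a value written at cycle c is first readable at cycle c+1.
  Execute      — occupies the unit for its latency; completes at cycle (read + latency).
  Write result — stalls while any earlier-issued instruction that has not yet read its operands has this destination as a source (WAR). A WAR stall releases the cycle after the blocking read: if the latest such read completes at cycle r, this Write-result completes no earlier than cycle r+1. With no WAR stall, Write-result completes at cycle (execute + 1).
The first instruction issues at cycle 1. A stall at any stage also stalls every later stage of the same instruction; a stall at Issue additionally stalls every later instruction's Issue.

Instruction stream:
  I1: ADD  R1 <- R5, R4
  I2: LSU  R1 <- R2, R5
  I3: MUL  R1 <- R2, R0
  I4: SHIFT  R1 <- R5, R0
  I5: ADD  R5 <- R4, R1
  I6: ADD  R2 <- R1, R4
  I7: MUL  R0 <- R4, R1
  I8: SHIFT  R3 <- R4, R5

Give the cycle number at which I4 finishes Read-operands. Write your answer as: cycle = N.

cycle = 20

c1: I1 issues→ADD
c2: I1 reads
c4: I1 exec-done
c5: I1 writes R1
c6: I2 issues→LSU
c7: I2 reads
c8: I2 exec-done
c9: I2 writes R1
c10: I3 issues→MUL
c11: I3 reads
c17: I3 exec-done
c18: I3 writes R1
c19: I4 issues→SHIFT
c20: I4 reads, I5 issues→ADD
c21: I4 exec-done
c22: I4 writes R1
c23: I5 reads
c25: I5 exec-done
c26: I5 writes R5
c27: I6 issues→ADD
c28: I6 reads, I7 issues→MUL
c29: I7 reads, I8 issues→SHIFT
c30: I6 exec-done, I8 reads
c31: I6 writes R2, I8 exec-done
c32: I8 writes R3
c35: I7 exec-done
c36: I7 writes R0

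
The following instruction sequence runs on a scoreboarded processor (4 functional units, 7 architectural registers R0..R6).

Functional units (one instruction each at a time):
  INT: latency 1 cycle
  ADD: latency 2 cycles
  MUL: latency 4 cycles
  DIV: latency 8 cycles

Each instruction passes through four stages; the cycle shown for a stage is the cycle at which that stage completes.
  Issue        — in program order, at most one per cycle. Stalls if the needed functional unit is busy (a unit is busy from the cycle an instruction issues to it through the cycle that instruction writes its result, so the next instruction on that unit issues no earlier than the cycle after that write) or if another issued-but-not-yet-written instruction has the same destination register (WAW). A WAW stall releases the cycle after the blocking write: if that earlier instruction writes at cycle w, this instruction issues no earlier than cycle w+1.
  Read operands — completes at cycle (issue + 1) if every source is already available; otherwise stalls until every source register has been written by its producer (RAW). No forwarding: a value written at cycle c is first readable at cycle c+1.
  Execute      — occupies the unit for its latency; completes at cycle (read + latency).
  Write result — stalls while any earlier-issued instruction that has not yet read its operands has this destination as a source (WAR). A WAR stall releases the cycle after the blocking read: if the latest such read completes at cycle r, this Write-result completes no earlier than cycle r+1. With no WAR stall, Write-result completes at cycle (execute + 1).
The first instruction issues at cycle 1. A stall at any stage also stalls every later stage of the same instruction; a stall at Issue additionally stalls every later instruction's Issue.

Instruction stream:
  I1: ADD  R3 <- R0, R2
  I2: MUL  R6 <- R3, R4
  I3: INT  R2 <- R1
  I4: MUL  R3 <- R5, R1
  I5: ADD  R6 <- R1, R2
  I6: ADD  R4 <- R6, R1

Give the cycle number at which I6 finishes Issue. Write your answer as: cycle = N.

[I1] 1/2/4/5
[I2] 2/6/10/11  (RAW R3: wait I1 write@5)
[I3] 3/4/5/6
[I4] 12/13/17/18  (struct: MUL busy until I2 writes@11)
[I5] 13/14/16/17
[I6] 18/19/21/22  (struct: ADD busy until I5 writes@17)

cycle = 18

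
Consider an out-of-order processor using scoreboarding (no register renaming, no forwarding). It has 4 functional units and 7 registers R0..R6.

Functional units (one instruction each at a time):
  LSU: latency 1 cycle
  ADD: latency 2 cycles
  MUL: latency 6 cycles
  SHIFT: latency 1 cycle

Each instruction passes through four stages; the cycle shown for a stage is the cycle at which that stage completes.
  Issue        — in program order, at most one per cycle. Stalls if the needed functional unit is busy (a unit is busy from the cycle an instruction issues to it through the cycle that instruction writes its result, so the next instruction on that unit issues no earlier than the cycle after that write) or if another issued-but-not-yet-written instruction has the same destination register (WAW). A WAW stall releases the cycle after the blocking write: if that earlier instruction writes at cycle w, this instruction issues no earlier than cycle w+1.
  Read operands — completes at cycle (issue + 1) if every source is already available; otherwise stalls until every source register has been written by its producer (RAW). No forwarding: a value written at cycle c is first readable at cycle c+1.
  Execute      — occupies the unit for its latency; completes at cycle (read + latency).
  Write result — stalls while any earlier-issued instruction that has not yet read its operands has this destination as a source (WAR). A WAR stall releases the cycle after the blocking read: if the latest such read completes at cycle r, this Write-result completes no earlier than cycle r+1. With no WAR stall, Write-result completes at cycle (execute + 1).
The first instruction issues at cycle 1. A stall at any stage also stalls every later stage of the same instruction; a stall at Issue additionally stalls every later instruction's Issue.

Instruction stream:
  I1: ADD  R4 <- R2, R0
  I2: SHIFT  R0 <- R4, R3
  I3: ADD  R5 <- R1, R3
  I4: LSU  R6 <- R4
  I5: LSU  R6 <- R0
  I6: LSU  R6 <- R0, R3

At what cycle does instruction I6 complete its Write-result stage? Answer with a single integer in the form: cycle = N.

cycle = 18

  I1 | 1 | 2 | 4 | 5
  I2 | 2 | 6 | 7 | 8   RAW R4: wait I1 write@5
  I3 | 6 | 7 | 9 | 10   struct: ADD busy until I1 writes@5
  I4 | 7 | 8 | 9 | 10
  I5 | 11 | 12 | 13 | 14   struct: LSU busy until I4 writes@10
  I6 | 15 | 16 | 17 | 18   struct: LSU busy until I5 writes@14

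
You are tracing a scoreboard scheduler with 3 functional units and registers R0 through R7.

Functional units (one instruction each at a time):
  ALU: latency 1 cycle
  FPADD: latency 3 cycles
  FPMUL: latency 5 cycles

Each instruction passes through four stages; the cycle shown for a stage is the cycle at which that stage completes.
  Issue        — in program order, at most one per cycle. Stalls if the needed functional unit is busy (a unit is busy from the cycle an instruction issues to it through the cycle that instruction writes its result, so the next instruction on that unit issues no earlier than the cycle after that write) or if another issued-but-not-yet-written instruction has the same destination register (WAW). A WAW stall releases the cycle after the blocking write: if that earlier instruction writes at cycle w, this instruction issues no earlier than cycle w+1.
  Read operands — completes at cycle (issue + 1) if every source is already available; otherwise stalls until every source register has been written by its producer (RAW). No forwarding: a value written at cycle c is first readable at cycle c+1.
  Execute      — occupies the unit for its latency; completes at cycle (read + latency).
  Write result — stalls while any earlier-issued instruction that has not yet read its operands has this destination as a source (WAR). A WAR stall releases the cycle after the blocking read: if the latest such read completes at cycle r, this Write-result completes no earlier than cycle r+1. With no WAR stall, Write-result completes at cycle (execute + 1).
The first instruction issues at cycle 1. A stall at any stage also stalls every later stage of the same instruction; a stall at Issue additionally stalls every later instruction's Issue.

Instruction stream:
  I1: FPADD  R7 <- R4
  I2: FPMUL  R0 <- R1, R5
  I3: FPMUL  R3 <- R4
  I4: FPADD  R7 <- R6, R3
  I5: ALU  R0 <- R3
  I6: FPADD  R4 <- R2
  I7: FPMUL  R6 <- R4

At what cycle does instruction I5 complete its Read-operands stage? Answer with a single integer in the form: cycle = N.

cycle = 18

t=1  I1→FPADD
t=2  I1 RO, I2→FPMUL
t=3  I2 RO
t=5  I1 EX
t=6  I1 WR R7
t=8  I2 EX
t=9  I2 WR R0
t=10  I3→FPMUL
t=11  I3 RO, I4→FPADD
t=12  I5→ALU
t=16  I3 EX
t=17  I3 WR R3
t=18  I4 RO, I5 RO
t=19  I5 EX
t=20  I5 WR R0
t=21  I4 EX
t=22  I4 WR R7
t=23  I6→FPADD
t=24  I6 RO, I7→FPMUL
t=27  I6 EX
t=28  I6 WR R4
t=29  I7 RO
t=34  I7 EX
t=35  I7 WR R6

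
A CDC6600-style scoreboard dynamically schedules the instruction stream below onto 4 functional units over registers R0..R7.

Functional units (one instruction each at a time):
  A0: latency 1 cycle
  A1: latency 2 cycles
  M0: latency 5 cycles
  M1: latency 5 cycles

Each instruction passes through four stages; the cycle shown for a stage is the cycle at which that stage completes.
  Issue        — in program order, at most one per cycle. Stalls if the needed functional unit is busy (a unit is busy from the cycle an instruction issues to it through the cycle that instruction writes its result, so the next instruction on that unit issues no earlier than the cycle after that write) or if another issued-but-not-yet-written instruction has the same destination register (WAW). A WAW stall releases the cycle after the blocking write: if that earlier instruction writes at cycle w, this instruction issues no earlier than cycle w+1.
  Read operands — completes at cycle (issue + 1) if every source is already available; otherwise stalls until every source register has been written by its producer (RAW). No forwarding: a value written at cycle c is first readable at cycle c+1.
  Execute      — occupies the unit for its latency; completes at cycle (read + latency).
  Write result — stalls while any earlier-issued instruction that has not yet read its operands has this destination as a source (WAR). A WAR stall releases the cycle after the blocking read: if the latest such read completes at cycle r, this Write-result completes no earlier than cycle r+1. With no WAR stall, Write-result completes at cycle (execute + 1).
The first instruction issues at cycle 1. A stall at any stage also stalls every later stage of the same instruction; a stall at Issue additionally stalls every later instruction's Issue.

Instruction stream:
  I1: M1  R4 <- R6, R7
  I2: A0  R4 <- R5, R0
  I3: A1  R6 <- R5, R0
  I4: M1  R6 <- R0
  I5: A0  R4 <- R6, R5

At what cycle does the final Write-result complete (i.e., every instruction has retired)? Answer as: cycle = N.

cycle = 25

I1  is:1  ro:2  ex:7  wr:8
I2  is:9  ro:10  ex:11  wr:12  — WAW R4: wait I1 write@8
I3  is:10  ro:11  ex:13  wr:14
I4  is:15  ro:16  ex:21  wr:22  — WAW R6: wait I3 write@14
I5  is:16  ro:23  ex:24  wr:25  — RAW R6: wait I4 write@22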